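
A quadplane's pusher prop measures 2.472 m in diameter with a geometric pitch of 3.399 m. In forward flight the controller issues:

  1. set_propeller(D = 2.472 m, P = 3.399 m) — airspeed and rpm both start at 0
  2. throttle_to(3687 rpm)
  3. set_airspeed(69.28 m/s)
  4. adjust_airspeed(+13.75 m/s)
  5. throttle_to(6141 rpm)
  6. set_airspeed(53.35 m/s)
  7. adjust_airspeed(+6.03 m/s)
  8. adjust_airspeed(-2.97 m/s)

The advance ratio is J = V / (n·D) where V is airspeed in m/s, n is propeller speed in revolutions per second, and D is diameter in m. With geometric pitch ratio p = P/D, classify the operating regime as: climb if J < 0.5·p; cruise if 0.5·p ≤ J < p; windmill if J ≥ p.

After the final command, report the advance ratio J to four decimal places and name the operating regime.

J = 0.2230, regime = climb

set_propeller: D = 2.472 m, P = 3.399 m (p = P/D = 1.375000); state ← (V=0, rpm=0)
throttle_to(3687): rpm ← 3687
set_airspeed(69.28): V ← 69.28 m/s
adjust_airspeed(+13.75): V ← 69.28 +13.75 = 83.03 m/s
throttle_to(6141): rpm ← 6141
set_airspeed(53.35): V ← 53.35 m/s
adjust_airspeed(+6.03): V ← 53.35 +6.03 = 59.38 m/s
adjust_airspeed(-2.97): V ← 59.38 -2.97 = 56.41 m/s
final state: V = 56.41 m/s, rpm = 6141 → n = rpm/60 = 102.350000 rev/s
J = V / (n·D) = 56.41 / (102.350000 × 2.472) = 0.222956
regime bands: climb J<0.6875 | cruise [0.6875, 1.3750) | windmill J≥1.3750
J = 0.2230 → climb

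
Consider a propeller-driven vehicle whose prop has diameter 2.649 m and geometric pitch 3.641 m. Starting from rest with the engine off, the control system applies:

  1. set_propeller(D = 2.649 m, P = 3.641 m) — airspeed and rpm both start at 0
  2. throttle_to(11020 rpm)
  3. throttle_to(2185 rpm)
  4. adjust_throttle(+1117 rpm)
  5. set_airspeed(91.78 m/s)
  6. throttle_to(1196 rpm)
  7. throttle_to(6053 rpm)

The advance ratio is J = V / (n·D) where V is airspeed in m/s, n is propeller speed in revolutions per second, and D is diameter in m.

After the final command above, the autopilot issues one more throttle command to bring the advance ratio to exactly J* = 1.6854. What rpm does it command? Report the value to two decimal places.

rpm = 1233.43

set_propeller: D = 2.649 m, P = 3.641 m (p = P/D = 1.374481); state ← (V=0, rpm=0)
throttle_to(11020): rpm ← 11020
throttle_to(2185): rpm ← 2185
adjust_throttle(+1117): rpm ← 2185 +1117 = 3302
set_airspeed(91.78): V ← 91.78 m/s
throttle_to(1196): rpm ← 1196
throttle_to(6053): rpm ← 6053
final state: V = 91.78 m/s, rpm = 6053 → n = rpm/60 = 100.883333 rev/s
target J* = 1.6854; solve J* = V/(n·D) for n: n = V/(J*·D) = 91.78/(1.6854 × 2.649) = 20.557159 rev/s
rpm = 60·n = 1233.429570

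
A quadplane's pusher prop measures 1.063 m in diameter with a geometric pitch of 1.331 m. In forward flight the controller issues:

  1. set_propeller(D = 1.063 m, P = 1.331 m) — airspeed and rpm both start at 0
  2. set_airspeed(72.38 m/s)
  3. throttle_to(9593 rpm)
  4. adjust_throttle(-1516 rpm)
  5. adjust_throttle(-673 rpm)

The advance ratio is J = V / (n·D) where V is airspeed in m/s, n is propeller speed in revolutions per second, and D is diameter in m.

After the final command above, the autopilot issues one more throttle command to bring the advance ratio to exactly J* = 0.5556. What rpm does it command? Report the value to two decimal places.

set_propeller: D = 1.063 m, P = 1.331 m (p = P/D = 1.252117); state ← (V=0, rpm=0)
set_airspeed(72.38): V ← 72.38 m/s
throttle_to(9593): rpm ← 9593
adjust_throttle(-1516): rpm ← 9593 -1516 = 8077
adjust_throttle(-673): rpm ← 8077 -673 = 7404
final state: V = 72.38 m/s, rpm = 7404 → n = rpm/60 = 123.400000 rev/s
target J* = 0.5556; solve J* = V/(n·D) for n: n = V/(J*·D) = 72.38/(0.5556 × 1.063) = 122.552755 rev/s
rpm = 60·n = 7353.165275

rpm = 7353.17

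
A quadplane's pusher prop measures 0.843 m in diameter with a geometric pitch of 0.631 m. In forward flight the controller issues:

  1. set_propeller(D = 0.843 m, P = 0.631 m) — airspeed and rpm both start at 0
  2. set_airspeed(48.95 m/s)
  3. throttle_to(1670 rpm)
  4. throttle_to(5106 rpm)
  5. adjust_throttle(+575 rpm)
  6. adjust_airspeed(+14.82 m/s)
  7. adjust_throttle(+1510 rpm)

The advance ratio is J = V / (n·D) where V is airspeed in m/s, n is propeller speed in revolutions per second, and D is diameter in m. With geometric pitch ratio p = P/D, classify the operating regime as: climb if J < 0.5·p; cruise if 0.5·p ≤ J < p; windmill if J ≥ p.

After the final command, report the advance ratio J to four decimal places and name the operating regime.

J = 0.6312, regime = cruise

set_propeller: D = 0.843 m, P = 0.631 m (p = P/D = 0.748517); state ← (V=0, rpm=0)
set_airspeed(48.95): V ← 48.95 m/s
throttle_to(1670): rpm ← 1670
throttle_to(5106): rpm ← 5106
adjust_throttle(+575): rpm ← 5106 +575 = 5681
adjust_airspeed(+14.82): V ← 48.95 +14.82 = 63.77 m/s
adjust_throttle(+1510): rpm ← 5681 +1510 = 7191
final state: V = 63.77 m/s, rpm = 7191 → n = rpm/60 = 119.850000 rev/s
J = V / (n·D) = 63.77 / (119.850000 × 0.843) = 0.631176
regime bands: climb J<0.3743 | cruise [0.3743, 0.7485) | windmill J≥0.7485
J = 0.6312 → cruise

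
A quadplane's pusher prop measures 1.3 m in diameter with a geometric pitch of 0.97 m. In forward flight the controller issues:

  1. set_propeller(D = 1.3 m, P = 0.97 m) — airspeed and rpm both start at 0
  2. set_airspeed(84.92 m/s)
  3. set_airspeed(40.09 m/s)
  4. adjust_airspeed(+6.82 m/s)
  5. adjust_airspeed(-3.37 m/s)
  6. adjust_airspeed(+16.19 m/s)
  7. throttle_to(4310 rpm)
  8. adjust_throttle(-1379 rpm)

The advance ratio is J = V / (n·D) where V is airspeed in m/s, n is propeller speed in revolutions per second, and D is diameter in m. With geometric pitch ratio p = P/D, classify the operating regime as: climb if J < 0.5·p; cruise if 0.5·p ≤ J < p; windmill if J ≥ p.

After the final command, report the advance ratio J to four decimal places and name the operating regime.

set_propeller: D = 1.3 m, P = 0.97 m (p = P/D = 0.746154); state ← (V=0, rpm=0)
set_airspeed(84.92): V ← 84.92 m/s
set_airspeed(40.09): V ← 40.09 m/s
adjust_airspeed(+6.82): V ← 40.09 +6.82 = 46.91 m/s
adjust_airspeed(-3.37): V ← 46.91 -3.37 = 43.54 m/s
adjust_airspeed(+16.19): V ← 43.54 +16.19 = 59.73 m/s
throttle_to(4310): rpm ← 4310
adjust_throttle(-1379): rpm ← 4310 -1379 = 2931
final state: V = 59.73 m/s, rpm = 2931 → n = rpm/60 = 48.850000 rev/s
J = V / (n·D) = 59.73 / (48.850000 × 1.3) = 0.940556
regime bands: climb J<0.3731 | cruise [0.3731, 0.7462) | windmill J≥0.7462
J = 0.9406 → windmill

J = 0.9406, regime = windmill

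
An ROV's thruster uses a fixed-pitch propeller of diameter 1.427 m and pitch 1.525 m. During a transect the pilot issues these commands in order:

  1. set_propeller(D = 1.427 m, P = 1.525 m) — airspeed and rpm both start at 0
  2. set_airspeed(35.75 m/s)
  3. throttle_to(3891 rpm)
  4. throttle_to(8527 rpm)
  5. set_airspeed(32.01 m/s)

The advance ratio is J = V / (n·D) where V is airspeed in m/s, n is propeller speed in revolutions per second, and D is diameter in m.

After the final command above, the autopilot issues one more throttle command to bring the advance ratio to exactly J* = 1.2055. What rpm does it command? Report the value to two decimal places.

rpm = 1116.47

set_propeller: D = 1.427 m, P = 1.525 m (p = P/D = 1.068676); state ← (V=0, rpm=0)
set_airspeed(35.75): V ← 35.75 m/s
throttle_to(3891): rpm ← 3891
throttle_to(8527): rpm ← 8527
set_airspeed(32.01): V ← 32.01 m/s
final state: V = 32.01 m/s, rpm = 8527 → n = rpm/60 = 142.116667 rev/s
target J* = 1.2055; solve J* = V/(n·D) for n: n = V/(J*·D) = 32.01/(1.2055 × 1.427) = 18.607777 rev/s
rpm = 60·n = 1116.466604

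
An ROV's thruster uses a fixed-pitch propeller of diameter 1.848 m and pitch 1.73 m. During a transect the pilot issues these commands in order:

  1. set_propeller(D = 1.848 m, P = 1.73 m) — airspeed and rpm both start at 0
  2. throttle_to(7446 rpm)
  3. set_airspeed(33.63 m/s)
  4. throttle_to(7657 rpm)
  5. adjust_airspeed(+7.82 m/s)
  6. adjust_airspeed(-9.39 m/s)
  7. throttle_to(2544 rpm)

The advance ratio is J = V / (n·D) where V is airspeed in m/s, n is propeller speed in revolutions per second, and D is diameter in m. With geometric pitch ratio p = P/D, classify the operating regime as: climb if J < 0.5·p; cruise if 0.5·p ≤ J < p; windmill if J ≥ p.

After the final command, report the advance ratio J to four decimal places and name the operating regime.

set_propeller: D = 1.848 m, P = 1.73 m (p = P/D = 0.936147); state ← (V=0, rpm=0)
throttle_to(7446): rpm ← 7446
set_airspeed(33.63): V ← 33.63 m/s
throttle_to(7657): rpm ← 7657
adjust_airspeed(+7.82): V ← 33.63 +7.82 = 41.45 m/s
adjust_airspeed(-9.39): V ← 41.45 -9.39 = 32.06 m/s
throttle_to(2544): rpm ← 2544
final state: V = 32.06 m/s, rpm = 2544 → n = rpm/60 = 42.400000 rev/s
J = V / (n·D) = 32.06 / (42.400000 × 1.848) = 0.409162
regime bands: climb J<0.4681 | cruise [0.4681, 0.9361) | windmill J≥0.9361
J = 0.4092 → climb

J = 0.4092, regime = climb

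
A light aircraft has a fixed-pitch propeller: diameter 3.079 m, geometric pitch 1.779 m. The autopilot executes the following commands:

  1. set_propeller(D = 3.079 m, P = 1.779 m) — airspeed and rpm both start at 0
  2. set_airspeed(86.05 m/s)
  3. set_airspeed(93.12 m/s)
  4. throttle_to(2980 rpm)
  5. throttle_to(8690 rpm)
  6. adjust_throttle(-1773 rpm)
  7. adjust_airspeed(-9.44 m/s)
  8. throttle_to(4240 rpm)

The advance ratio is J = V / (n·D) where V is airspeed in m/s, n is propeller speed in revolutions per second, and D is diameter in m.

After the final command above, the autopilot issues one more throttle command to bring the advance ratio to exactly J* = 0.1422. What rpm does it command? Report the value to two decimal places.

rpm = 11467.37

set_propeller: D = 3.079 m, P = 1.779 m (p = P/D = 0.577785); state ← (V=0, rpm=0)
set_airspeed(86.05): V ← 86.05 m/s
set_airspeed(93.12): V ← 93.12 m/s
throttle_to(2980): rpm ← 2980
throttle_to(8690): rpm ← 8690
adjust_throttle(-1773): rpm ← 8690 -1773 = 6917
adjust_airspeed(-9.44): V ← 93.12 -9.44 = 83.68 m/s
throttle_to(4240): rpm ← 4240
final state: V = 83.68 m/s, rpm = 4240 → n = rpm/60 = 70.666667 rev/s
target J* = 0.1422; solve J* = V/(n·D) for n: n = V/(J*·D) = 83.68/(0.1422 × 3.079) = 191.122750 rev/s
rpm = 60·n = 11467.365014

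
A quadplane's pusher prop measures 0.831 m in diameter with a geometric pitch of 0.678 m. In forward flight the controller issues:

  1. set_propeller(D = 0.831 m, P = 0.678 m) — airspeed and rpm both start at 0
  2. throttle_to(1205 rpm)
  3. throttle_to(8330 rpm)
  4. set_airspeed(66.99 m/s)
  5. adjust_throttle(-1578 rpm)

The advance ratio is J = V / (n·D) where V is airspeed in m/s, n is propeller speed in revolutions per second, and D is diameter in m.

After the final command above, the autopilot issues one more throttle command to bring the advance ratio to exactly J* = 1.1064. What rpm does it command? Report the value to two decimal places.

rpm = 4371.68

set_propeller: D = 0.831 m, P = 0.678 m (p = P/D = 0.815884); state ← (V=0, rpm=0)
throttle_to(1205): rpm ← 1205
throttle_to(8330): rpm ← 8330
set_airspeed(66.99): V ← 66.99 m/s
adjust_throttle(-1578): rpm ← 8330 -1578 = 6752
final state: V = 66.99 m/s, rpm = 6752 → n = rpm/60 = 112.533333 rev/s
target J* = 1.1064; solve J* = V/(n·D) for n: n = V/(J*·D) = 66.99/(1.1064 × 0.831) = 72.861278 rev/s
rpm = 60·n = 4371.676703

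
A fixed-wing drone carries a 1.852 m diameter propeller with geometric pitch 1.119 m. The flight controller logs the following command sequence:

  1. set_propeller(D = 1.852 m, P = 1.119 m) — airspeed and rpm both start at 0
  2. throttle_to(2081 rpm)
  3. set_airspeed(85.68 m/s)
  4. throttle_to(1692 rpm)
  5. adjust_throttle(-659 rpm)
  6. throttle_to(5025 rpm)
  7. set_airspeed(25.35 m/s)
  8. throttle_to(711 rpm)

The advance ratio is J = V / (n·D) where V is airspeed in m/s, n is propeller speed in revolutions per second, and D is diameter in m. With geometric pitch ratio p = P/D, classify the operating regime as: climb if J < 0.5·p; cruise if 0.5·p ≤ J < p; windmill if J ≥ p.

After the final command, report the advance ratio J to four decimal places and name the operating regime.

J = 1.1551, regime = windmill

set_propeller: D = 1.852 m, P = 1.119 m (p = P/D = 0.604212); state ← (V=0, rpm=0)
throttle_to(2081): rpm ← 2081
set_airspeed(85.68): V ← 85.68 m/s
throttle_to(1692): rpm ← 1692
adjust_throttle(-659): rpm ← 1692 -659 = 1033
throttle_to(5025): rpm ← 5025
set_airspeed(25.35): V ← 25.35 m/s
throttle_to(711): rpm ← 711
final state: V = 25.35 m/s, rpm = 711 → n = rpm/60 = 11.850000 rev/s
J = V / (n·D) = 25.35 / (11.850000 × 1.852) = 1.155097
regime bands: climb J<0.3021 | cruise [0.3021, 0.6042) | windmill J≥0.6042
J = 1.1551 → windmill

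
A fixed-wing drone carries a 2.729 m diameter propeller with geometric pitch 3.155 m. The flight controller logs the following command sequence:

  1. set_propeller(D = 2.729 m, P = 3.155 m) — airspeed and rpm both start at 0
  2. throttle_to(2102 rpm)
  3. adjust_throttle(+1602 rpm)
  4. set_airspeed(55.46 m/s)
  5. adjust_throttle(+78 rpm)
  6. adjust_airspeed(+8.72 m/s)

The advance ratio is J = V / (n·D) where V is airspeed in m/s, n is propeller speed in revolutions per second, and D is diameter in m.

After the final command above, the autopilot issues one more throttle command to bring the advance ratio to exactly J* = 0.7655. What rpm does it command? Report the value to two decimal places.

rpm = 1843.33

set_propeller: D = 2.729 m, P = 3.155 m (p = P/D = 1.156101); state ← (V=0, rpm=0)
throttle_to(2102): rpm ← 2102
adjust_throttle(+1602): rpm ← 2102 +1602 = 3704
set_airspeed(55.46): V ← 55.46 m/s
adjust_throttle(+78): rpm ← 3704 +78 = 3782
adjust_airspeed(+8.72): V ← 55.46 +8.72 = 64.18 m/s
final state: V = 64.18 m/s, rpm = 3782 → n = rpm/60 = 63.033333 rev/s
target J* = 0.7655; solve J* = V/(n·D) for n: n = V/(J*·D) = 64.18/(0.7655 × 2.729) = 30.722106 rev/s
rpm = 60·n = 1843.326355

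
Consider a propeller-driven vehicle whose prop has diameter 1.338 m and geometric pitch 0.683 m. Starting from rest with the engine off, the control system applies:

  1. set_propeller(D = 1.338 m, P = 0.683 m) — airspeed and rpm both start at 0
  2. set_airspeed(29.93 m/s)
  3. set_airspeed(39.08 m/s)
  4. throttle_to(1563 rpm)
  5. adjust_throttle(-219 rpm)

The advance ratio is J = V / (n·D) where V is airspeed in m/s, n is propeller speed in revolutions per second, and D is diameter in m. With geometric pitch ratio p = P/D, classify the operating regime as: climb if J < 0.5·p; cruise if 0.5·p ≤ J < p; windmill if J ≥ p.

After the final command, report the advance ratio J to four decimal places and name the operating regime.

set_propeller: D = 1.338 m, P = 0.683 m (p = P/D = 0.510463); state ← (V=0, rpm=0)
set_airspeed(29.93): V ← 29.93 m/s
set_airspeed(39.08): V ← 39.08 m/s
throttle_to(1563): rpm ← 1563
adjust_throttle(-219): rpm ← 1563 -219 = 1344
final state: V = 39.08 m/s, rpm = 1344 → n = rpm/60 = 22.400000 rev/s
J = V / (n·D) = 39.08 / (22.400000 × 1.338) = 1.303918
regime bands: climb J<0.2552 | cruise [0.2552, 0.5105) | windmill J≥0.5105
J = 1.3039 → windmill

J = 1.3039, regime = windmill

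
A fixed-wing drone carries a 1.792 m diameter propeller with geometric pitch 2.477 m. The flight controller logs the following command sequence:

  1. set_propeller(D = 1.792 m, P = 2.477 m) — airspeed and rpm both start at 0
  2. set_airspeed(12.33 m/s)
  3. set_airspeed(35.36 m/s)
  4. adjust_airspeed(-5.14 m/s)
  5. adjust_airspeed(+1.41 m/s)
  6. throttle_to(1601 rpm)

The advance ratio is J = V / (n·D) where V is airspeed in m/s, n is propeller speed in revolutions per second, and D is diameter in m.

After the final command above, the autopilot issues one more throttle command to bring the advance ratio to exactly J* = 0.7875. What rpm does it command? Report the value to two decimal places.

rpm = 1344.81

set_propeller: D = 1.792 m, P = 2.477 m (p = P/D = 1.382254); state ← (V=0, rpm=0)
set_airspeed(12.33): V ← 12.33 m/s
set_airspeed(35.36): V ← 35.36 m/s
adjust_airspeed(-5.14): V ← 35.36 -5.14 = 30.22 m/s
adjust_airspeed(+1.41): V ← 30.22 +1.41 = 31.63 m/s
throttle_to(1601): rpm ← 1601
final state: V = 31.63 m/s, rpm = 1601 → n = rpm/60 = 26.683333 rev/s
target J* = 0.7875; solve J* = V/(n·D) for n: n = V/(J*·D) = 31.63/(0.7875 × 1.792) = 22.413549 rev/s
rpm = 60·n = 1344.812925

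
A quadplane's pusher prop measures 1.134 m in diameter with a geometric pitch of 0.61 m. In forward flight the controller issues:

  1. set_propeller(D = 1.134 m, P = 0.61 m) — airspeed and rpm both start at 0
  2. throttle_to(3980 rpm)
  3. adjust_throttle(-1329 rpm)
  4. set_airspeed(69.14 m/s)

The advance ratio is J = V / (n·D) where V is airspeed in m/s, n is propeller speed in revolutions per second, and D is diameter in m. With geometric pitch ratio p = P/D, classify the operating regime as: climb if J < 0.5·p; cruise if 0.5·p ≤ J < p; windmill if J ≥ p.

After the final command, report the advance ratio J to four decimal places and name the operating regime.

J = 1.3799, regime = windmill

set_propeller: D = 1.134 m, P = 0.61 m (p = P/D = 0.537919); state ← (V=0, rpm=0)
throttle_to(3980): rpm ← 3980
adjust_throttle(-1329): rpm ← 3980 -1329 = 2651
set_airspeed(69.14): V ← 69.14 m/s
final state: V = 69.14 m/s, rpm = 2651 → n = rpm/60 = 44.183333 rev/s
J = V / (n·D) = 69.14 / (44.183333 × 1.134) = 1.379933
regime bands: climb J<0.2690 | cruise [0.2690, 0.5379) | windmill J≥0.5379
J = 1.3799 → windmill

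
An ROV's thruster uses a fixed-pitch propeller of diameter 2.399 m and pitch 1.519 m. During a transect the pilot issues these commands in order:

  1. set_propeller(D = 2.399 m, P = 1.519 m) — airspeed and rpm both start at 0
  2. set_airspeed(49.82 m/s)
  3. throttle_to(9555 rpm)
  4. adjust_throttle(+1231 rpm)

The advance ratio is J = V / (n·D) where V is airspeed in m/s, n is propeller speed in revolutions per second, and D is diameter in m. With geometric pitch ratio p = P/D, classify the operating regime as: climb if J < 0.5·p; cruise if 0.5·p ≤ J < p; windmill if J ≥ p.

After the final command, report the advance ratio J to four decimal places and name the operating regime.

J = 0.1155, regime = climb

set_propeller: D = 2.399 m, P = 1.519 m (p = P/D = 0.633180); state ← (V=0, rpm=0)
set_airspeed(49.82): V ← 49.82 m/s
throttle_to(9555): rpm ← 9555
adjust_throttle(+1231): rpm ← 9555 +1231 = 10786
final state: V = 49.82 m/s, rpm = 10786 → n = rpm/60 = 179.766667 rev/s
J = V / (n·D) = 49.82 / (179.766667 × 2.399) = 0.115522
regime bands: climb J<0.3166 | cruise [0.3166, 0.6332) | windmill J≥0.6332
J = 0.1155 → climb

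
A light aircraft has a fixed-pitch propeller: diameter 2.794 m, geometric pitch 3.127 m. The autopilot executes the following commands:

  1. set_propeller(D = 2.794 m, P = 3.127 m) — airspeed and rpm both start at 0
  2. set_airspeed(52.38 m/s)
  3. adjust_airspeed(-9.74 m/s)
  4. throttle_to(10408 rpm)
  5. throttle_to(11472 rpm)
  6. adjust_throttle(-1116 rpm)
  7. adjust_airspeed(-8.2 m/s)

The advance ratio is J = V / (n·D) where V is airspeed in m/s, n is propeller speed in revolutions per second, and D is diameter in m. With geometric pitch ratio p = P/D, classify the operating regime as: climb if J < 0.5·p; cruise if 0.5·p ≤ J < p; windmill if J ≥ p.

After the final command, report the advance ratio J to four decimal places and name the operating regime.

set_propeller: D = 2.794 m, P = 3.127 m (p = P/D = 1.119184); state ← (V=0, rpm=0)
set_airspeed(52.38): V ← 52.38 m/s
adjust_airspeed(-9.74): V ← 52.38 -9.74 = 42.64 m/s
throttle_to(10408): rpm ← 10408
throttle_to(11472): rpm ← 11472
adjust_throttle(-1116): rpm ← 11472 -1116 = 10356
adjust_airspeed(-8.2): V ← 42.64 -8.2 = 34.44 m/s
final state: V = 34.44 m/s, rpm = 10356 → n = rpm/60 = 172.600000 rev/s
J = V / (n·D) = 34.44 / (172.600000 × 2.794) = 0.071416
regime bands: climb J<0.5596 | cruise [0.5596, 1.1192) | windmill J≥1.1192
J = 0.0714 → climb

J = 0.0714, regime = climb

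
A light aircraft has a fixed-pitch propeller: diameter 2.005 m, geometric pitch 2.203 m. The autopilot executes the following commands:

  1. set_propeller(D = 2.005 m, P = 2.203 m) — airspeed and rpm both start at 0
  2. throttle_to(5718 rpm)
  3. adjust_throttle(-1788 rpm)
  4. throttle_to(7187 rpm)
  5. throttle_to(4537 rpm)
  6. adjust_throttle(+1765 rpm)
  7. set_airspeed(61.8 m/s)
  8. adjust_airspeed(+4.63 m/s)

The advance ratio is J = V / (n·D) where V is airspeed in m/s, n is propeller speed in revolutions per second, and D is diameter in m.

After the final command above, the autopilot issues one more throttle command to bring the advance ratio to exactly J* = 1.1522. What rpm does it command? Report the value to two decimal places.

rpm = 1725.33

set_propeller: D = 2.005 m, P = 2.203 m (p = P/D = 1.098753); state ← (V=0, rpm=0)
throttle_to(5718): rpm ← 5718
adjust_throttle(-1788): rpm ← 5718 -1788 = 3930
throttle_to(7187): rpm ← 7187
throttle_to(4537): rpm ← 4537
adjust_throttle(+1765): rpm ← 4537 +1765 = 6302
set_airspeed(61.8): V ← 61.8 m/s
adjust_airspeed(+4.63): V ← 61.8 +4.63 = 66.43 m/s
final state: V = 66.43 m/s, rpm = 6302 → n = rpm/60 = 105.033333 rev/s
target J* = 1.1522; solve J* = V/(n·D) for n: n = V/(J*·D) = 66.43/(1.1522 × 2.005) = 28.755572 rev/s
rpm = 60·n = 1725.334295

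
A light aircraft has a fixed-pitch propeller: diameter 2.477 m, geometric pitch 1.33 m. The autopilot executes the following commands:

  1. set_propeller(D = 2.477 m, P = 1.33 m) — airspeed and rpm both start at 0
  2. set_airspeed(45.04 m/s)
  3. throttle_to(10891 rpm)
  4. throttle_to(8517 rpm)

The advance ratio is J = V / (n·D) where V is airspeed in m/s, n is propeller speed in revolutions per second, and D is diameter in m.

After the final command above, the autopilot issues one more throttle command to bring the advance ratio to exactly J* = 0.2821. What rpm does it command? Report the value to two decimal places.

rpm = 3867.41

set_propeller: D = 2.477 m, P = 1.33 m (p = P/D = 0.536940); state ← (V=0, rpm=0)
set_airspeed(45.04): V ← 45.04 m/s
throttle_to(10891): rpm ← 10891
throttle_to(8517): rpm ← 8517
final state: V = 45.04 m/s, rpm = 8517 → n = rpm/60 = 141.950000 rev/s
target J* = 0.2821; solve J* = V/(n·D) for n: n = V/(J*·D) = 45.04/(0.2821 × 2.477) = 64.456881 rev/s
rpm = 60·n = 3867.412882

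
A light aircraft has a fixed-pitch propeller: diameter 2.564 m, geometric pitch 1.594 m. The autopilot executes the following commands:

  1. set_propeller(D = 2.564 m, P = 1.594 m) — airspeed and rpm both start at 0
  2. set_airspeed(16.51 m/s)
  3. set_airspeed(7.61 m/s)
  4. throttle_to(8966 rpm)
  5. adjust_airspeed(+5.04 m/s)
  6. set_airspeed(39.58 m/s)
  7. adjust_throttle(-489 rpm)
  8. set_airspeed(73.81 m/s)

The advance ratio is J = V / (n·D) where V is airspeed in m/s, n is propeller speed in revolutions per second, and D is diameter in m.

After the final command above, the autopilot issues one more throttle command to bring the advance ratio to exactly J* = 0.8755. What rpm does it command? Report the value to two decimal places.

rpm = 1972.84

set_propeller: D = 2.564 m, P = 1.594 m (p = P/D = 0.621685); state ← (V=0, rpm=0)
set_airspeed(16.51): V ← 16.51 m/s
set_airspeed(7.61): V ← 7.61 m/s
throttle_to(8966): rpm ← 8966
adjust_airspeed(+5.04): V ← 7.61 +5.04 = 12.65 m/s
set_airspeed(39.58): V ← 39.58 m/s
adjust_throttle(-489): rpm ← 8966 -489 = 8477
set_airspeed(73.81): V ← 73.81 m/s
final state: V = 73.81 m/s, rpm = 8477 → n = rpm/60 = 141.283333 rev/s
target J* = 0.8755; solve J* = V/(n·D) for n: n = V/(J*·D) = 73.81/(0.8755 × 2.564) = 32.880698 rev/s
rpm = 60·n = 1972.841906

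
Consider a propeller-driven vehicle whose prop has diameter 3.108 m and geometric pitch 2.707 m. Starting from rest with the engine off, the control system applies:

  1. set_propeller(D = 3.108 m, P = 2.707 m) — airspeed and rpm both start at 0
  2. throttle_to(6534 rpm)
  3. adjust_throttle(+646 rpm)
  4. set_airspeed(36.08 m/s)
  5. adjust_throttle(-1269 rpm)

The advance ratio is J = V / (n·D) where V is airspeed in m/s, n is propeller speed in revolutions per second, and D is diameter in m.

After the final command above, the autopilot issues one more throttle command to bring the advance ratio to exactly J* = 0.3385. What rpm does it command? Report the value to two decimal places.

set_propeller: D = 3.108 m, P = 2.707 m (p = P/D = 0.870978); state ← (V=0, rpm=0)
throttle_to(6534): rpm ← 6534
adjust_throttle(+646): rpm ← 6534 +646 = 7180
set_airspeed(36.08): V ← 36.08 m/s
adjust_throttle(-1269): rpm ← 7180 -1269 = 5911
final state: V = 36.08 m/s, rpm = 5911 → n = rpm/60 = 98.516667 rev/s
target J* = 0.3385; solve J* = V/(n·D) for n: n = V/(J*·D) = 36.08/(0.3385 × 3.108) = 34.294687 rev/s
rpm = 60·n = 2057.681231

rpm = 2057.68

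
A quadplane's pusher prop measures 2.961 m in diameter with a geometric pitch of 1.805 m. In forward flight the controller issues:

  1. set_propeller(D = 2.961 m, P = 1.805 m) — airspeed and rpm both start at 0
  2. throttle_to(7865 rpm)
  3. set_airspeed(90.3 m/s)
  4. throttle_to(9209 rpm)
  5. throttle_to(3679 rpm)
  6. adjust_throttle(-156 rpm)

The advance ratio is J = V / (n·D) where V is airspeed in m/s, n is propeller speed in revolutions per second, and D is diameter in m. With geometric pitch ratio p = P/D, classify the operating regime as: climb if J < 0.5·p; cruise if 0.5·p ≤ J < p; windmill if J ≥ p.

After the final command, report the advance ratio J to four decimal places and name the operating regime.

set_propeller: D = 2.961 m, P = 1.805 m (p = P/D = 0.609591); state ← (V=0, rpm=0)
throttle_to(7865): rpm ← 7865
set_airspeed(90.3): V ← 90.3 m/s
throttle_to(9209): rpm ← 9209
throttle_to(3679): rpm ← 3679
adjust_throttle(-156): rpm ← 3679 -156 = 3523
final state: V = 90.3 m/s, rpm = 3523 → n = rpm/60 = 58.716667 rev/s
J = V / (n·D) = 90.3 / (58.716667 × 2.961) = 0.519383
regime bands: climb J<0.3048 | cruise [0.3048, 0.6096) | windmill J≥0.6096
J = 0.5194 → cruise

J = 0.5194, regime = cruise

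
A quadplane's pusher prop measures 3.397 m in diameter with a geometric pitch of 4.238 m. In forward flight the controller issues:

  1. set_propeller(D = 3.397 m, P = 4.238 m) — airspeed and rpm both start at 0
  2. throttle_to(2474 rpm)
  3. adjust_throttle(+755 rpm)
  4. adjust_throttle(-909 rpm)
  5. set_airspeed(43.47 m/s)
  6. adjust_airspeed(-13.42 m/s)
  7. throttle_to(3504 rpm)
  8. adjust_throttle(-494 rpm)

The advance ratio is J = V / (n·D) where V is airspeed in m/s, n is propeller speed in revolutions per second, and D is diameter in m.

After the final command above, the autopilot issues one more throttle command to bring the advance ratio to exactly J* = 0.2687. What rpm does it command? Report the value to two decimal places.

set_propeller: D = 3.397 m, P = 4.238 m (p = P/D = 1.247571); state ← (V=0, rpm=0)
throttle_to(2474): rpm ← 2474
adjust_throttle(+755): rpm ← 2474 +755 = 3229
adjust_throttle(-909): rpm ← 3229 -909 = 2320
set_airspeed(43.47): V ← 43.47 m/s
adjust_airspeed(-13.42): V ← 43.47 -13.42 = 30.05 m/s
throttle_to(3504): rpm ← 3504
adjust_throttle(-494): rpm ← 3504 -494 = 3010
final state: V = 30.05 m/s, rpm = 3010 → n = rpm/60 = 50.166667 rev/s
target J* = 0.2687; solve J* = V/(n·D) for n: n = V/(J*·D) = 30.05/(0.2687 × 3.397) = 32.921625 rev/s
rpm = 60·n = 1975.297497

rpm = 1975.30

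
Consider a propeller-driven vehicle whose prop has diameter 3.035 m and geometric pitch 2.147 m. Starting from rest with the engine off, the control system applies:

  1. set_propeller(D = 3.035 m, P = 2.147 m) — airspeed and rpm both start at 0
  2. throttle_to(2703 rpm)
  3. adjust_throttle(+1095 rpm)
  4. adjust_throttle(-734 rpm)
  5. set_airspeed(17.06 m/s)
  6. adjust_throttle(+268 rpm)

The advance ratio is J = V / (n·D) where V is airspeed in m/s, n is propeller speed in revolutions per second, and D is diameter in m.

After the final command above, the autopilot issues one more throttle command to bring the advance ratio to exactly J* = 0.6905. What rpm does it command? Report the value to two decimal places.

rpm = 488.44

set_propeller: D = 3.035 m, P = 2.147 m (p = P/D = 0.707414); state ← (V=0, rpm=0)
throttle_to(2703): rpm ← 2703
adjust_throttle(+1095): rpm ← 2703 +1095 = 3798
adjust_throttle(-734): rpm ← 3798 -734 = 3064
set_airspeed(17.06): V ← 17.06 m/s
adjust_throttle(+268): rpm ← 3064 +268 = 3332
final state: V = 17.06 m/s, rpm = 3332 → n = rpm/60 = 55.533333 rev/s
target J* = 0.6905; solve J* = V/(n·D) for n: n = V/(J*·D) = 17.06/(0.6905 × 3.035) = 8.140604 rev/s
rpm = 60·n = 488.436262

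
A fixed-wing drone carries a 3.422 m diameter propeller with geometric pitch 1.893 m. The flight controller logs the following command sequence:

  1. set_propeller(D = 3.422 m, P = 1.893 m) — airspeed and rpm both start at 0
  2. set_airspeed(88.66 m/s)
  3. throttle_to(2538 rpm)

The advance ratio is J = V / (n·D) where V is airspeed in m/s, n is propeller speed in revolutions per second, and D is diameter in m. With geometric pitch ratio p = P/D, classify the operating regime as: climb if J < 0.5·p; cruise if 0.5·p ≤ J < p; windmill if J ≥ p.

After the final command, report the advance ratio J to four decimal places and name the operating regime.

J = 0.6125, regime = windmill

set_propeller: D = 3.422 m, P = 1.893 m (p = P/D = 0.553185); state ← (V=0, rpm=0)
set_airspeed(88.66): V ← 88.66 m/s
throttle_to(2538): rpm ← 2538
final state: V = 88.66 m/s, rpm = 2538 → n = rpm/60 = 42.300000 rev/s
J = V / (n·D) = 88.66 / (42.300000 × 3.422) = 0.612502
regime bands: climb J<0.2766 | cruise [0.2766, 0.5532) | windmill J≥0.5532
J = 0.6125 → windmill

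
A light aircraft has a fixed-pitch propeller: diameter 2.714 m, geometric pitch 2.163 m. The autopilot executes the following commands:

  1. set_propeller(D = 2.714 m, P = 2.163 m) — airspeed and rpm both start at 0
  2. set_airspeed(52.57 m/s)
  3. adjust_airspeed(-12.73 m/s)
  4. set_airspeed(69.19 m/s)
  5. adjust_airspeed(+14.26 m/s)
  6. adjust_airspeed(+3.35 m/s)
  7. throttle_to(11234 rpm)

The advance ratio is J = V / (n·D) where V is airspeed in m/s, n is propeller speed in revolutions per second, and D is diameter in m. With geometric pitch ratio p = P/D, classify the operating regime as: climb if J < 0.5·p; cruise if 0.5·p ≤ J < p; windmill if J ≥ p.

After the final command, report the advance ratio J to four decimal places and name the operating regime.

set_propeller: D = 2.714 m, P = 2.163 m (p = P/D = 0.796979); state ← (V=0, rpm=0)
set_airspeed(52.57): V ← 52.57 m/s
adjust_airspeed(-12.73): V ← 52.57 -12.73 = 39.84 m/s
set_airspeed(69.19): V ← 69.19 m/s
adjust_airspeed(+14.26): V ← 69.19 +14.26 = 83.45 m/s
adjust_airspeed(+3.35): V ← 83.45 +3.35 = 86.8 m/s
throttle_to(11234): rpm ← 11234
final state: V = 86.8 m/s, rpm = 11234 → n = rpm/60 = 187.233333 rev/s
J = V / (n·D) = 86.8 / (187.233333 × 2.714) = 0.170815
regime bands: climb J<0.3985 | cruise [0.3985, 0.7970) | windmill J≥0.7970
J = 0.1708 → climb

J = 0.1708, regime = climb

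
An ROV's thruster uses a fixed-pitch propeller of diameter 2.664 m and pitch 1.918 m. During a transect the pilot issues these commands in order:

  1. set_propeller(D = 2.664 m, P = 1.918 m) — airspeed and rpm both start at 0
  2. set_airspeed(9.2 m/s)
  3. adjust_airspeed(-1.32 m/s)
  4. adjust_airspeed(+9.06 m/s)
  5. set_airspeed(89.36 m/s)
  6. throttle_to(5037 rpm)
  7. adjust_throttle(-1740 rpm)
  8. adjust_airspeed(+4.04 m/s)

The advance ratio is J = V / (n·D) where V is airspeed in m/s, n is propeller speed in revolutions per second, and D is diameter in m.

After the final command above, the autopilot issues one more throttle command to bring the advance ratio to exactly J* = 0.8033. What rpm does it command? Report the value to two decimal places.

rpm = 2618.70

set_propeller: D = 2.664 m, P = 1.918 m (p = P/D = 0.719970); state ← (V=0, rpm=0)
set_airspeed(9.2): V ← 9.2 m/s
adjust_airspeed(-1.32): V ← 9.2 -1.32 = 7.88 m/s
adjust_airspeed(+9.06): V ← 7.88 +9.06 = 16.94 m/s
set_airspeed(89.36): V ← 89.36 m/s
throttle_to(5037): rpm ← 5037
adjust_throttle(-1740): rpm ← 5037 -1740 = 3297
adjust_airspeed(+4.04): V ← 89.36 +4.04 = 93.4 m/s
final state: V = 93.4 m/s, rpm = 3297 → n = rpm/60 = 54.950000 rev/s
target J* = 0.8033; solve J* = V/(n·D) for n: n = V/(J*·D) = 93.4/(0.8033 × 2.664) = 43.645039 rev/s
rpm = 60·n = 2618.702357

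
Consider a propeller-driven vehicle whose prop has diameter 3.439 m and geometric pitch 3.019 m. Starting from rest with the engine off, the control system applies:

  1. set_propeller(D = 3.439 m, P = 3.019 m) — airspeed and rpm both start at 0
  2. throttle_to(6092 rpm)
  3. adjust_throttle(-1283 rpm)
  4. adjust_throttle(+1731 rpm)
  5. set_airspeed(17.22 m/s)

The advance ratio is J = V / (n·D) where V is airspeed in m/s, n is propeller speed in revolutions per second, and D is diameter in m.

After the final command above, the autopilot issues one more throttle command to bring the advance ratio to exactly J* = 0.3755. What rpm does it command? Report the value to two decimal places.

set_propeller: D = 3.439 m, P = 3.019 m (p = P/D = 0.877871); state ← (V=0, rpm=0)
throttle_to(6092): rpm ← 6092
adjust_throttle(-1283): rpm ← 6092 -1283 = 4809
adjust_throttle(+1731): rpm ← 4809 +1731 = 6540
set_airspeed(17.22): V ← 17.22 m/s
final state: V = 17.22 m/s, rpm = 6540 → n = rpm/60 = 109.000000 rev/s
target J* = 0.3755; solve J* = V/(n·D) for n: n = V/(J*·D) = 17.22/(0.3755 × 3.439) = 13.334939 rev/s
rpm = 60·n = 800.096334

rpm = 800.10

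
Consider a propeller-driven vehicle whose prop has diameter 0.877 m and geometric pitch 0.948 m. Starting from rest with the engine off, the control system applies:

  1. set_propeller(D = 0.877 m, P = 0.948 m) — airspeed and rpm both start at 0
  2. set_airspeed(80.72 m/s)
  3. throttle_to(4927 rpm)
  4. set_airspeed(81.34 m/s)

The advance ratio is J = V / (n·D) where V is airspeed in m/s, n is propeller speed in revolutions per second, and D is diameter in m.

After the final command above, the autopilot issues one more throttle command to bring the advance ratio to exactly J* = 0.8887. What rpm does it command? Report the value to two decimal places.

set_propeller: D = 0.877 m, P = 0.948 m (p = P/D = 1.080958); state ← (V=0, rpm=0)
set_airspeed(80.72): V ← 80.72 m/s
throttle_to(4927): rpm ← 4927
set_airspeed(81.34): V ← 81.34 m/s
final state: V = 81.34 m/s, rpm = 4927 → n = rpm/60 = 82.116667 rev/s
target J* = 0.8887; solve J* = V/(n·D) for n: n = V/(J*·D) = 81.34/(0.8887 × 0.877) = 104.363682 rev/s
rpm = 60·n = 6261.820945

rpm = 6261.82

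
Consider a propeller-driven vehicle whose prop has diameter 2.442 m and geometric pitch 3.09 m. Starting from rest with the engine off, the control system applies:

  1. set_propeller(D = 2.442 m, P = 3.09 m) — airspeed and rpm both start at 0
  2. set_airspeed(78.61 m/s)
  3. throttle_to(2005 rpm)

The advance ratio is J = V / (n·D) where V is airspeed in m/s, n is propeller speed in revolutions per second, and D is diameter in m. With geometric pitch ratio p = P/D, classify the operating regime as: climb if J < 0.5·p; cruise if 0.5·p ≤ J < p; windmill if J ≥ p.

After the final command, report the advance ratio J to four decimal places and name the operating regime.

set_propeller: D = 2.442 m, P = 3.09 m (p = P/D = 1.265356); state ← (V=0, rpm=0)
set_airspeed(78.61): V ← 78.61 m/s
throttle_to(2005): rpm ← 2005
final state: V = 78.61 m/s, rpm = 2005 → n = rpm/60 = 33.416667 rev/s
J = V / (n·D) = 78.61 / (33.416667 × 2.442) = 0.963317
regime bands: climb J<0.6327 | cruise [0.6327, 1.2654) | windmill J≥1.2654
J = 0.9633 → cruise

J = 0.9633, regime = cruise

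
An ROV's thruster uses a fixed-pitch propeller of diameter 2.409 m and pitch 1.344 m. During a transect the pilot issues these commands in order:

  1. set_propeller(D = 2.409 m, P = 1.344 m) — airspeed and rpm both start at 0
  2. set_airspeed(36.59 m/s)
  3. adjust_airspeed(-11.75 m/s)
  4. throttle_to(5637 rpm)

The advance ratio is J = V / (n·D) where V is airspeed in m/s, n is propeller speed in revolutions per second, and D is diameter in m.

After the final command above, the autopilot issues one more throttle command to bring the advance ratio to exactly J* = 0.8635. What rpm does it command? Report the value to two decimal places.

rpm = 716.48

set_propeller: D = 2.409 m, P = 1.344 m (p = P/D = 0.557908); state ← (V=0, rpm=0)
set_airspeed(36.59): V ← 36.59 m/s
adjust_airspeed(-11.75): V ← 36.59 -11.75 = 24.84 m/s
throttle_to(5637): rpm ← 5637
final state: V = 24.84 m/s, rpm = 5637 → n = rpm/60 = 93.950000 rev/s
target J* = 0.8635; solve J* = V/(n·D) for n: n = V/(J*·D) = 24.84/(0.8635 × 2.409) = 11.941323 rev/s
rpm = 60·n = 716.479386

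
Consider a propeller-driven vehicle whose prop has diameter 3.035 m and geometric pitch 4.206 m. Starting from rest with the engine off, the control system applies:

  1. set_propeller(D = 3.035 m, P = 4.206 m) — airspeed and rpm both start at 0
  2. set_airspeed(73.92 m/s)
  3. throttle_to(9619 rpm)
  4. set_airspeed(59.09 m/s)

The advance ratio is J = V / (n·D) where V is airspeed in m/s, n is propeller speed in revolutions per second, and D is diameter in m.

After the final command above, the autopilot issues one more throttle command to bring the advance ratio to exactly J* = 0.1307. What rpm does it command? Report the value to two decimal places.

rpm = 8937.81

set_propeller: D = 3.035 m, P = 4.206 m (p = P/D = 1.385832); state ← (V=0, rpm=0)
set_airspeed(73.92): V ← 73.92 m/s
throttle_to(9619): rpm ← 9619
set_airspeed(59.09): V ← 59.09 m/s
final state: V = 59.09 m/s, rpm = 9619 → n = rpm/60 = 160.316667 rev/s
target J* = 0.1307; solve J* = V/(n·D) for n: n = V/(J*·D) = 59.09/(0.1307 × 3.035) = 148.963445 rev/s
rpm = 60·n = 8937.806690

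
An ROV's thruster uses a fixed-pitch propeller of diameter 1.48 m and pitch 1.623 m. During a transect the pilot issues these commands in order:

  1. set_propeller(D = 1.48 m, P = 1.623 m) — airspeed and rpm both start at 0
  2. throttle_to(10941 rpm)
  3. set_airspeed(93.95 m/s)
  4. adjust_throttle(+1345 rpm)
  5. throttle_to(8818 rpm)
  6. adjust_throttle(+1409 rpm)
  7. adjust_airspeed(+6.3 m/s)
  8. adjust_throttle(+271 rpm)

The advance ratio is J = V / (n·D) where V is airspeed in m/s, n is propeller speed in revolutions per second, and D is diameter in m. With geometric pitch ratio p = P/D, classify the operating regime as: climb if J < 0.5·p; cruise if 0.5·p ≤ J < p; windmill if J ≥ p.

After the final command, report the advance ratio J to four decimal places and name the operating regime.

J = 0.3871, regime = climb

set_propeller: D = 1.48 m, P = 1.623 m (p = P/D = 1.096622); state ← (V=0, rpm=0)
throttle_to(10941): rpm ← 10941
set_airspeed(93.95): V ← 93.95 m/s
adjust_throttle(+1345): rpm ← 10941 +1345 = 12286
throttle_to(8818): rpm ← 8818
adjust_throttle(+1409): rpm ← 8818 +1409 = 10227
adjust_airspeed(+6.3): V ← 93.95 +6.3 = 100.25 m/s
adjust_throttle(+271): rpm ← 10227 +271 = 10498
final state: V = 100.25 m/s, rpm = 10498 → n = rpm/60 = 174.966667 rev/s
J = V / (n·D) = 100.25 / (174.966667 × 1.48) = 0.387139
regime bands: climb J<0.5483 | cruise [0.5483, 1.0966) | windmill J≥1.0966
J = 0.3871 → climb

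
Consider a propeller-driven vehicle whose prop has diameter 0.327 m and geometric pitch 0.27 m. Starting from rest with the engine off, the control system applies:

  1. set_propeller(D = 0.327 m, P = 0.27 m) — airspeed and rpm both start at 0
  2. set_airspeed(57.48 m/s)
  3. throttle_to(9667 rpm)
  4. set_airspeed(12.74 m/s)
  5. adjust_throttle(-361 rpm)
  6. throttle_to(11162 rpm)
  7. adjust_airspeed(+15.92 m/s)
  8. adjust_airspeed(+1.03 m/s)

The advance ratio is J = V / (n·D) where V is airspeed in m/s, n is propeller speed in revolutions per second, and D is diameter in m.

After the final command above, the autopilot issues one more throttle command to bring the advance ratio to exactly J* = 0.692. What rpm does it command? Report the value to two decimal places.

set_propeller: D = 0.327 m, P = 0.27 m (p = P/D = 0.825688); state ← (V=0, rpm=0)
set_airspeed(57.48): V ← 57.48 m/s
throttle_to(9667): rpm ← 9667
set_airspeed(12.74): V ← 12.74 m/s
adjust_throttle(-361): rpm ← 9667 -361 = 9306
throttle_to(11162): rpm ← 11162
adjust_airspeed(+15.92): V ← 12.74 +15.92 = 28.66 m/s
adjust_airspeed(+1.03): V ← 28.66 +1.03 = 29.69 m/s
final state: V = 29.69 m/s, rpm = 11162 → n = rpm/60 = 186.033333 rev/s
target J* = 0.692; solve J* = V/(n·D) for n: n = V/(J*·D) = 29.69/(0.692 × 0.327) = 131.206802 rev/s
rpm = 60·n = 7872.408124

rpm = 7872.41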